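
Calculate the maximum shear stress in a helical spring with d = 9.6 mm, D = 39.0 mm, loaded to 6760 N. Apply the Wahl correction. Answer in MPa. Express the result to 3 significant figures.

Spring index C = D/d = 39.0/9.6 = 4.0625
K_W = (4C−1)/(4C−4) + 0.615/C = 15.250/12.250 + 0.1514 = 1.3963
τ₀ = 8FD/(πd³) = 8·6760·39.0/(π·9.6³) = 2.10912e+06/2779.5 = 758.82 MPa
τ_max = K·τ₀ = 1.3963 × 758.82 = 1059.5 MPa

1060 MPa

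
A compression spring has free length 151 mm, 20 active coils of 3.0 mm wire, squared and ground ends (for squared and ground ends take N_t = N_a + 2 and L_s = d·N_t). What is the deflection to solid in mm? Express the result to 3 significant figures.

N_t = 22; L_s = 3.0·22 = 66 mm
δ_solid = L₀ − L_s = 151 − 66 = 85 mm

85.0 mm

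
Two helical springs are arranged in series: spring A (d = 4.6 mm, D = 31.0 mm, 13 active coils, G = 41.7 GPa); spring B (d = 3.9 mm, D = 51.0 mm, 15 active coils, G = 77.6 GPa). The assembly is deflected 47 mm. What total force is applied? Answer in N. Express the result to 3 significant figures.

44.7 N

k_A = Gd⁴/(8D³N_a) = (41.7×10³)(4.6⁴)/(8·31.0³·13) = 6.0263 N/mm
k_B = Gd⁴/(8D³N_a) = (77.6×10³)(3.9⁴)/(8·51.0³·15) = 1.1278 N/mm
Series: 1/k_eq = 1/6.0263 + 1/1.1278 = 1.0526; k_eq = 0.95 N/mm
F = k_eq·δ = 0.95·47 = 44.65 N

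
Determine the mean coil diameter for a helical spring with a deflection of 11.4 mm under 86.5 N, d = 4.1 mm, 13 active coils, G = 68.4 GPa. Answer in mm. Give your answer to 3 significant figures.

29.0 mm

Required rate k = F/δ = 86.5/11.4 = 7.5877 N/mm
D = (Gd⁴/(8N_a·k))^(1/3) = (68.4×10³·4.1⁴/(8·13·7.5877))^(1/3)
  = (24493.3)^(1/3) = 29.0413 mm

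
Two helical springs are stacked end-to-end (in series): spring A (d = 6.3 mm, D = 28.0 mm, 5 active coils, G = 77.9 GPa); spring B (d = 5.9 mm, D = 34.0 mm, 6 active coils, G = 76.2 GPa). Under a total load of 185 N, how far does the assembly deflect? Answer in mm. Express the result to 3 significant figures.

5.10 mm

k_A = Gd⁴/(8D³N_a) = (77.9×10³)(6.3⁴)/(8·28.0³·5) = 139.75 N/mm
k_B = Gd⁴/(8D³N_a) = (76.2×10³)(5.9⁴)/(8·34.0³·6) = 48.942 N/mm
Series: 1/k_eq = 1/139.75 + 1/48.942 = 0.027588; k_eq = 36.248 N/mm
δ = F/k_eq = 185/36.248 = 5.1037 mm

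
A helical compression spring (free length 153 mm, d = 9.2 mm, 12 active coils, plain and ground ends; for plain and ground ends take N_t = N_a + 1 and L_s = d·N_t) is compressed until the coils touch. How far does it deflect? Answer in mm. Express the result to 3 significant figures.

N_t = 13; L_s = 9.2·13 = 119.6 mm
δ_solid = L₀ − L_s = 153 − 119.6 = 33.4 mm

33.4 mm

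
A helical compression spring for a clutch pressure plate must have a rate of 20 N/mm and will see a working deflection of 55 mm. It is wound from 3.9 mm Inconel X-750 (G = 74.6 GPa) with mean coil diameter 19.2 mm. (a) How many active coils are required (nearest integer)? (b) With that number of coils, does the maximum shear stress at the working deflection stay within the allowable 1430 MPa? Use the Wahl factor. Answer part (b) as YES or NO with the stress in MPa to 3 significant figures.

N_a = Gd⁴/(8D³k) = (74.6×10³)(3.9⁴)/(8·19.2³·20) = 15.24 → N_a = 15
Actual rate k = Gd⁴/(8D³·15) = 20.319 N/mm
Working load F = kδ = 20.319·55 = 1117.6 N
C = 19.2/3.9 = 4.9231; K_W = (4C−1)/(4C−4)+0.615/C = 1.3161
τ_max = K_W·8FD/(πd³) = 1.3161·921.13 = 1212.3 MPa
τ_max ≤ 1430 MPa → acceptable

(a) 15 coils; (b) YES, τ_max = 1210 MPa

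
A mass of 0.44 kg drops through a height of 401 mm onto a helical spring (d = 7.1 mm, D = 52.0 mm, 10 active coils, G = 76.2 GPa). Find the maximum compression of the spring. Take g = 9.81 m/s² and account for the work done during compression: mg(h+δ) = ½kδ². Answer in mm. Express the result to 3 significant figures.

14.4 mm

k = Gd⁴/(8D³N_a) = (76.2×10³)(7.1⁴)/(8·52.0³·10) = 17.214 N/mm
W = mg = 0.44 × 9.81 = 4.3164 N
½kδ² − Wδ − Wh = 0 → δ = (W + √(W² + 2kWh))/k
δ = (4.3164 + √(18.631 + 59591.5))/17.214 = (4.3164 + 244.15)/17.214 = 14.434 mm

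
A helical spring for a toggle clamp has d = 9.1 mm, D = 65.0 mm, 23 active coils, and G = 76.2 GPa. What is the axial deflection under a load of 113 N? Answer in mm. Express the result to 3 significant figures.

10.9 mm

k = Gd⁴/(8D³N_a) = (76.2×10³)(9.1⁴)/(8·65.0³·23) = 10.341 N/mm
δ = F/k = 113 / 10.341 = 10.927 mm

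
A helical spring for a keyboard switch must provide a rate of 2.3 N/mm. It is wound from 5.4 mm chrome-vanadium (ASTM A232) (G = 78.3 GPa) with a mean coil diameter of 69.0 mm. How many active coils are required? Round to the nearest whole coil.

11

N_a = Gd⁴/(8D³k) = (78.3×10³ × 5.4⁴)/(8 × 69.0³ × 2.3)
    = 6.65789e+07 / 6.04457e+06 = 11.01 → 11 coils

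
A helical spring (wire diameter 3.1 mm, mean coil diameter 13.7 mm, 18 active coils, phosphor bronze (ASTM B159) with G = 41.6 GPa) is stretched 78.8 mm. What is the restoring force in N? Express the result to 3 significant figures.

818 N

k = Gd⁴/(8D³N_a) = (41.6×10³)(3.1⁴)/(8·13.7³·18) = 10.376 N/mm
F = k·δ = 10.376 × 78.8 = 817.6 N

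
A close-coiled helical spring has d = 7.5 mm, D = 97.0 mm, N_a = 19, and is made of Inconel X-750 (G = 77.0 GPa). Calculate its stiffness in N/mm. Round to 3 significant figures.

k = Gd⁴/(8D³N_a) = (77.0×10³ × 7.5⁴) / (8 × 97.0³ × 19)
  = 2.43633e+08 / 1.38726e+08 = 1.7562 N/mm

1.76 N/mm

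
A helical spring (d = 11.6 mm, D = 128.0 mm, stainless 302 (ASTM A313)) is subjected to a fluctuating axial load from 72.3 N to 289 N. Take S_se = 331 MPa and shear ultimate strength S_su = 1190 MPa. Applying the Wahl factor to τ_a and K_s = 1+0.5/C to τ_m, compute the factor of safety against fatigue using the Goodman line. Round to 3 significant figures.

C = D/d = 128.0/11.6 = 11.0345; K_W = (4C−1)/(4C−4)+0.615/C = 1.1305; K_s = 1+0.5/C = 1.0453
F_a = (F_max−F_min)/2 = 108.35 N; F_m = (F_max+F_min)/2 = 180.65 N
τ_a = K_W·8F_aD/(πd³) = 1.1305 × 22.626 = 25.578 MPa
τ_m = K_s·8F_mD/(πd³) = 1.0453 × 37.724 = 39.433 MPa
Goodman: 1/n_f = τ_a/S_se + τ_m/S_su = 25.578/331 + 39.433/1190 = 0.07727 + 0.03314 = 0.11041
n_f = 1/0.11041 = 9.057

9.06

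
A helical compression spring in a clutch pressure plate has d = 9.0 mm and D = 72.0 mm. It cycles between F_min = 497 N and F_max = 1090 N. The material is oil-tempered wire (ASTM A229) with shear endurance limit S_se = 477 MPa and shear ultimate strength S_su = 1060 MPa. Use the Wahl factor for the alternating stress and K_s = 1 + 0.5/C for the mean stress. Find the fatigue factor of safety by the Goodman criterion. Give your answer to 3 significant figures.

C = D/d = 72.0/9.0 = 8.0000; K_W = (4C−1)/(4C−4)+0.615/C = 1.1840; K_s = 1+0.5/C = 1.0625
F_a = (F_max−F_min)/2 = 296.5 N; F_m = (F_max+F_min)/2 = 793.5 N
τ_a = K_W·8F_aD/(πd³) = 1.1840 × 74.571 = 88.293 MPa
τ_m = K_s·8F_mD/(πd³) = 1.0625 × 199.57 = 212.04 MPa
Goodman: 1/n_f = τ_a/S_se + τ_m/S_su = 88.293/477 + 212.04/1060 = 0.18510 + 0.20004 = 0.38514
n_f = 1/0.38514 = 2.596

2.60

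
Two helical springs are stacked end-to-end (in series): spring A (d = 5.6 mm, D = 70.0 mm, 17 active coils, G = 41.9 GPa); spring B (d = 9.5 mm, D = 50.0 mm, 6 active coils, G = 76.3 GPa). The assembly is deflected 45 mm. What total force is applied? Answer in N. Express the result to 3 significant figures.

k_A = Gd⁴/(8D³N_a) = (41.9×10³)(5.6⁴)/(8·70.0³·17) = 0.88335 N/mm
k_B = Gd⁴/(8D³N_a) = (76.3×10³)(9.5⁴)/(8·50.0³·6) = 103.58 N/mm
Series: 1/k_eq = 1/0.88335 + 1/103.58 = 1.1417; k_eq = 0.87588 N/mm
F = k_eq·δ = 0.87588·45 = 39.415 N

39.4 N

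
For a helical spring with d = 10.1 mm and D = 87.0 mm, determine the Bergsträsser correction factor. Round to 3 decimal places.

1.159

C = D/d = 87.0/10.1 = 8.6139
K_B = (4C+2)/(4C−3) = 36.455/31.455 = 1.1590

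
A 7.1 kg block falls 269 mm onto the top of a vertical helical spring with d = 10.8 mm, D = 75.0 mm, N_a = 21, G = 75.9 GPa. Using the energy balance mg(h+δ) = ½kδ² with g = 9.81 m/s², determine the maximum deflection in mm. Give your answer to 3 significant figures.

55.7 mm

k = Gd⁴/(8D³N_a) = (75.9×10³)(10.8⁴)/(8·75.0³·21) = 14.569 N/mm
W = mg = 7.1 × 9.81 = 69.651 N
½kδ² − Wδ − Wh = 0 → δ = (W + √(W² + 2kWh))/k
δ = (69.651 + √(4851.3 + 545951))/14.569 = (69.651 + 742.16)/14.569 = 55.72 mm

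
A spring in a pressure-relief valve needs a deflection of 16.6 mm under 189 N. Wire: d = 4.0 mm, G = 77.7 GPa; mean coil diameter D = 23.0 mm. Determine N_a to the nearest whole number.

Required rate k = F/δ = 189/16.6 = 11.386 N/mm
N_a = Gd⁴/(8D³k) = (77.7×10³ × 4.0⁴)/(8 × 23.0³ × 11.386)
    = 1.98912e+07 / 1.10822e+06 = 17.95 → 18 coils

18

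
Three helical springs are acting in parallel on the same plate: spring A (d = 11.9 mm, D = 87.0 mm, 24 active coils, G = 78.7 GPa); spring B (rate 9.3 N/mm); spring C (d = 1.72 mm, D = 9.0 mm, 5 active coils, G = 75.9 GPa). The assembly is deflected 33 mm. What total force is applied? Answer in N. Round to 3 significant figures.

1470 N

k_A = Gd⁴/(8D³N_a) = (78.7×10³)(11.9⁴)/(8·87.0³·24) = 12.483 N/mm
k_C = Gd⁴/(8D³N_a) = (75.9×10³)(1.72⁴)/(8·9.0³·5) = 22.781 N/mm
Parallel: k_eq = 12.483 + 9.3 + 22.781 = 44.563 N/mm
F = k_eq·δ = 44.563·33 = 1470.6 N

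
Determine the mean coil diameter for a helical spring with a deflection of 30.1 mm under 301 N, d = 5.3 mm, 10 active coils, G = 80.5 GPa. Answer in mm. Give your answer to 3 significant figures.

43.0 mm

Required rate k = F/δ = 301/30.1 = 10 N/mm
D = (Gd⁴/(8N_a·k))^(1/3) = (80.5×10³·5.3⁴/(8·10·10))^(1/3)
  = (79398)^(1/3) = 42.9803 mm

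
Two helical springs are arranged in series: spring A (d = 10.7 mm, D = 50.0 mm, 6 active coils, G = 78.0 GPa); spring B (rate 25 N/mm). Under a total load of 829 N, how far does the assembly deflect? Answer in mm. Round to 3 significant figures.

38.0 mm

k_A = Gd⁴/(8D³N_a) = (78.0×10³)(10.7⁴)/(8·50.0³·6) = 170.4 N/mm
Series: 1/k_eq = 1/170.4 + 1/25 = 0.045868; k_eq = 21.801 N/mm
δ = F/k_eq = 829/21.801 = 38.025 mm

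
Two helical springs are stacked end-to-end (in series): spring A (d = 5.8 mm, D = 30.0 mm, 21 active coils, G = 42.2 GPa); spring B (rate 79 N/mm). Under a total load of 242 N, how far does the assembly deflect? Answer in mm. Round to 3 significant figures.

k_A = Gd⁴/(8D³N_a) = (42.2×10³)(5.8⁴)/(8·30.0³·21) = 10.528 N/mm
Series: 1/k_eq = 1/10.528 + 1/79 = 0.10764; k_eq = 9.2901 N/mm
δ = F/k_eq = 242/9.2901 = 26.049 mm

26.0 mm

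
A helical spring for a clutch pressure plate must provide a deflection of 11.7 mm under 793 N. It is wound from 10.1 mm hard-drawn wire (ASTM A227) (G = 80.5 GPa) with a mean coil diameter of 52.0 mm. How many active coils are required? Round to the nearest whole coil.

11

Required rate k = F/δ = 793/11.7 = 67.778 N/mm
N_a = Gd⁴/(8D³k) = (80.5×10³ × 10.1⁴)/(8 × 52.0³ × 67.778)
    = 8.37686e+08 / 7.62408e+07 = 10.99 → 11 coils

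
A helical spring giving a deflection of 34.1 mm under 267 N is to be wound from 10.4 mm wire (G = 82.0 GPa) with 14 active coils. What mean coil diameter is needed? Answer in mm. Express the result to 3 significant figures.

Required rate k = F/δ = 267/34.1 = 7.8299 N/mm
D = (Gd⁴/(8N_a·k))^(1/3) = (82.0×10³·10.4⁴/(8·14·7.8299))^(1/3)
  = (1.09389e+06)^(1/3) = 103.0364 mm

103 mm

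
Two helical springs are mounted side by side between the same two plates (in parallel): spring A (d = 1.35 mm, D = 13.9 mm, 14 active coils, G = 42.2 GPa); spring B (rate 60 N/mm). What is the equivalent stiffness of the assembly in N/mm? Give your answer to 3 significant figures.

k_A = Gd⁴/(8D³N_a) = (42.2×10³)(1.35⁴)/(8·13.9³·14) = 0.466 N/mm
Parallel: k_eq = 0.466 + 60 = 60.466 N/mm

60.5 N/mm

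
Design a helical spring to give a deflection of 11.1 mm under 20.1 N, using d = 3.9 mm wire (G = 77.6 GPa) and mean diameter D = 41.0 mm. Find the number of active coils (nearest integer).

18

Required rate k = F/δ = 20.1/11.1 = 1.8108 N/mm
N_a = Gd⁴/(8D³k) = (77.6×10³ × 3.9⁴)/(8 × 41.0³ × 1.8108)
    = 1.79523e+07 / 998423 = 17.98 → 18 coils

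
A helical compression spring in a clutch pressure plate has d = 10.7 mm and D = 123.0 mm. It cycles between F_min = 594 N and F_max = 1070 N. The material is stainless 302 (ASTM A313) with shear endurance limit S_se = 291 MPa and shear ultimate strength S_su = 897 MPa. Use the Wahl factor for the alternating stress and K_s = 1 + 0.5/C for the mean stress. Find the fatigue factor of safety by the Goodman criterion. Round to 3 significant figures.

2.07

C = D/d = 123.0/10.7 = 11.4953; K_W = (4C−1)/(4C−4)+0.615/C = 1.1250; K_s = 1+0.5/C = 1.0435
F_a = (F_max−F_min)/2 = 238 N; F_m = (F_max+F_min)/2 = 832 N
τ_a = K_W·8F_aD/(πd³) = 1.1250 × 60.851 = 68.455 MPa
τ_m = K_s·8F_mD/(πd³) = 1.0435 × 212.72 = 221.98 MPa
Goodman: 1/n_f = τ_a/S_se + τ_m/S_su = 68.455/291 + 221.98/897 = 0.23524 + 0.24747 = 0.48271
n_f = 1/0.48271 = 2.072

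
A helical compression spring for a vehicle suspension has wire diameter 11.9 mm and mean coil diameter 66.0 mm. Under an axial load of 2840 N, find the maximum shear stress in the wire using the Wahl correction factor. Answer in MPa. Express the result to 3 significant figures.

Spring index C = D/d = 66.0/11.9 = 5.5462
K_W = (4C−1)/(4C−4) + 0.615/C = 21.185/18.185 + 0.1109 = 1.2759
τ₀ = 8FD/(πd³) = 8·2840·66.0/(π·11.9³) = 1.49952e+06/5294.1 = 283.24 MPa
τ_max = K·τ₀ = 1.2759 × 283.24 = 361.38 MPa

361 MPa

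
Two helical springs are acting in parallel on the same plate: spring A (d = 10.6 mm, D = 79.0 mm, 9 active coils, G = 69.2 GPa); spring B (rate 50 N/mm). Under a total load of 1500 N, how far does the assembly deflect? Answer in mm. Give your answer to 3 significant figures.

k_A = Gd⁴/(8D³N_a) = (69.2×10³)(10.6⁴)/(8·79.0³·9) = 24.61 N/mm
Parallel: k_eq = 24.61 + 50 = 74.61 N/mm
δ = F/k_eq = 1500/74.61 = 20.104 mm

20.1 mm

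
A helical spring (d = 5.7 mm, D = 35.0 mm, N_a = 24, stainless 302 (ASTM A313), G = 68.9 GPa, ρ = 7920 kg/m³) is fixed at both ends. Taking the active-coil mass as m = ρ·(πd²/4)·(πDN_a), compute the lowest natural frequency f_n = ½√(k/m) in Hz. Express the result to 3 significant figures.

64.4 Hz

k = Gd⁴/(8D³N_a) = (68.9×10³)(5.7⁴)/(8·35.0³·24) = 8.8351 N/mm = 8835.1 N/m
Wire length L = πDN_a = π·35.0·24 = 2638.9 mm
m = ρ·(πd²/4)·L = 7920 × 25.518×10⁻⁶ m² × 2.6389 m = 0.53333 kg
f_n = ½√(k/m) = 0.5·√(8835.1/0.53333) = 0.5·√(16566) = 64.355 Hz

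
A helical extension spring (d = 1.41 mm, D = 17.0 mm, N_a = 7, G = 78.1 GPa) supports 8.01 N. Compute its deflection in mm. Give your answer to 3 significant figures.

k = Gd⁴/(8D³N_a) = (78.1×10³)(1.41⁴)/(8·17.0³·7) = 1.122 N/mm
δ = F/k = 8.01 / 1.122 = 7.139 mm

7.14 mm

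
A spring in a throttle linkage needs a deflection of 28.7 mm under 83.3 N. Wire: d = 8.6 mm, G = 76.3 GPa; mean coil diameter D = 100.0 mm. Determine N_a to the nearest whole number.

18

Required rate k = F/δ = 83.3/28.7 = 2.9024 N/mm
N_a = Gd⁴/(8D³k) = (76.3×10³ × 8.6⁴)/(8 × 100.0³ × 2.9024)
    = 4.17367e+08 / 2.32195e+07 = 17.97 → 18 coils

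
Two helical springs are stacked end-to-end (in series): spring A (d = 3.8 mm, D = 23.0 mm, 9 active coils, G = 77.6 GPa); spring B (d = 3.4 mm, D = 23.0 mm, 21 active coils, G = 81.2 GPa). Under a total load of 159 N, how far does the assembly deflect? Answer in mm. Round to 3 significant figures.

38.6 mm

k_A = Gd⁴/(8D³N_a) = (77.6×10³)(3.8⁴)/(8·23.0³·9) = 18.471 N/mm
k_B = Gd⁴/(8D³N_a) = (81.2×10³)(3.4⁴)/(8·23.0³·21) = 5.3086 N/mm
Series: 1/k_eq = 1/18.471 + 1/5.3086 = 0.24251; k_eq = 4.1235 N/mm
δ = F/k_eq = 159/4.1235 = 38.56 mm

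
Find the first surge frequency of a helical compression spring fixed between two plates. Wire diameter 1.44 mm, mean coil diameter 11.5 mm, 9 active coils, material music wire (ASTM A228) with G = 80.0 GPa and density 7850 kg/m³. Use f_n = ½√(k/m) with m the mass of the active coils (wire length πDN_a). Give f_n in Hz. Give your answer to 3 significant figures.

435 Hz

k = Gd⁴/(8D³N_a) = (80.0×10³)(1.44⁴)/(8·11.5³·9) = 3.1413 N/mm = 3141.3 N/m
Wire length L = πDN_a = π·11.5·9 = 325.15 mm
m = ρ·(πd²/4)·L = 7850 × 1.6286×10⁻⁶ m² × 0.32515 m = 0.0041569 kg
f_n = ½√(k/m) = 0.5·√(3141.3/0.0041569) = 0.5·√(7.5568e+05) = 434.65 Hz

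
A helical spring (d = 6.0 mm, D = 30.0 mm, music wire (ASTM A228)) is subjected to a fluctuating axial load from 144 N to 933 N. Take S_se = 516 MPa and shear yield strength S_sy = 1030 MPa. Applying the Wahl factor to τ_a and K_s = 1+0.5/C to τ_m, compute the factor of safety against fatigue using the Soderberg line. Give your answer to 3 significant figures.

1.79

C = D/d = 30.0/6.0 = 5.0000; K_W = (4C−1)/(4C−4)+0.615/C = 1.3105; K_s = 1+0.5/C = 1.1000
F_a = (F_max−F_min)/2 = 394.5 N; F_m = (F_max+F_min)/2 = 538.5 N
τ_a = K_W·8F_aD/(πd³) = 1.3105 × 139.53 = 182.85 MPa
τ_m = K_s·8F_mD/(πd³) = 1.1000 × 190.46 = 209.5 MPa
Soderberg: 1/n_f = τ_a/S_se + τ_m/S_sy = 182.85/516 + 209.5/1030 = 0.35436 + 0.20340 = 0.55776
n_f = 1/0.55776 = 1.793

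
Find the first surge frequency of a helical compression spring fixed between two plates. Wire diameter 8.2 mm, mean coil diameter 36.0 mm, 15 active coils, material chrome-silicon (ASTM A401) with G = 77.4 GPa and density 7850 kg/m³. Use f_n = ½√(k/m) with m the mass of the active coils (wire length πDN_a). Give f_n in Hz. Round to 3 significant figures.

k = Gd⁴/(8D³N_a) = (77.4×10³)(8.2⁴)/(8·36.0³·15) = 62.504 N/mm = 62504 N/m
Wire length L = πDN_a = π·36.0·15 = 1696.5 mm
m = ρ·(πd²/4)·L = 7850 × 52.81×10⁻⁶ m² × 1.6965 m = 0.70328 kg
f_n = ½√(k/m) = 0.5·√(62504/0.70328) = 0.5·√(88874) = 149.06 Hz

149 Hz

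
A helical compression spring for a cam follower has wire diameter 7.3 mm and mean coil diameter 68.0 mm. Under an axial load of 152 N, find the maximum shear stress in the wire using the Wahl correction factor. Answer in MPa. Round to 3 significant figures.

78.2 MPa

Spring index C = D/d = 68.0/7.3 = 9.3151
K_W = (4C−1)/(4C−4) + 0.615/C = 36.260/33.260 + 0.0660 = 1.1562
τ₀ = 8FD/(πd³) = 8·152·68.0/(π·7.3³) = 82688/1222.1 = 67.659 MPa
τ_max = K·τ₀ = 1.1562 × 67.659 = 78.228 MPa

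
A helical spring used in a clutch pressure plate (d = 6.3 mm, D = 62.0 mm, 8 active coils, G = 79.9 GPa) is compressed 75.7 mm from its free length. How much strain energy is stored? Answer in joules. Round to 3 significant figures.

k = Gd⁴/(8D³N_a) = (79.9×10³)(6.3⁴)/(8·62.0³·8) = 8.2519 N/mm
U = ½kδ² = 0.5 × 8.2519 × 75.7² = 23644 N·mm = 23.644 J

23.6 J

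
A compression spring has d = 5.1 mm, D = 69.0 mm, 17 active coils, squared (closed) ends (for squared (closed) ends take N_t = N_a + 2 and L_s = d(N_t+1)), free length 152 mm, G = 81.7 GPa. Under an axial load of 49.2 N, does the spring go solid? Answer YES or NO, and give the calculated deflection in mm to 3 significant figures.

NO, δ = 39.8 mm

k = Gd⁴/(8D³N_a) = (81.7×10³)(5.1⁴)/(8·69.0³·17) = 1.2371 N/mm
N_t = 19; L_s = 5.1·20 = 102 mm; δ_solid = L₀ − L_s = 152 − 102 = 50 mm
δ = F/k = 49.2/1.2371 = 39.769 mm
δ < δ_solid → spring does not go solid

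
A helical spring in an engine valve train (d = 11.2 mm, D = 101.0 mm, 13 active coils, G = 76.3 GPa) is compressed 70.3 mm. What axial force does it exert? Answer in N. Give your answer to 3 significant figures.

788 N

k = Gd⁴/(8D³N_a) = (76.3×10³)(11.2⁴)/(8·101.0³·13) = 11.205 N/mm
F = k·δ = 11.205 × 70.3 = 787.69 N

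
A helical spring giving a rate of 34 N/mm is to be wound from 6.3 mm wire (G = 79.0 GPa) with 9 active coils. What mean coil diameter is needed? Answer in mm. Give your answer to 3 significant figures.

D = (Gd⁴/(8N_a·k))^(1/3) = (79.0×10³·6.3⁴/(8·9·34))^(1/3)
  = (50836.8)^(1/3) = 37.0447 mm

37.0 mm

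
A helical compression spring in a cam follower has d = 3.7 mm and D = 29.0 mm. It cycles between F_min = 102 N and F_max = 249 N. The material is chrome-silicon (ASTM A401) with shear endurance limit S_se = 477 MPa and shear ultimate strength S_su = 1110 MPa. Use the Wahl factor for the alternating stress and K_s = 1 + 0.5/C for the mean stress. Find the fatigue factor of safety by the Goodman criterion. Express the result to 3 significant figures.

1.95

C = D/d = 29.0/3.7 = 7.8378; K_W = (4C−1)/(4C−4)+0.615/C = 1.1881; K_s = 1+0.5/C = 1.0638
F_a = (F_max−F_min)/2 = 73.5 N; F_m = (F_max+F_min)/2 = 175.5 N
τ_a = K_W·8F_aD/(πd³) = 1.1881 × 107.16 = 127.32 MPa
τ_m = K_s·8F_mD/(πd³) = 1.0638 × 255.86 = 272.19 MPa
Goodman: 1/n_f = τ_a/S_se + τ_m/S_su = 127.32/477 + 272.19/1110 = 0.26691 + 0.24521 = 0.51213
n_f = 1/0.51213 = 1.953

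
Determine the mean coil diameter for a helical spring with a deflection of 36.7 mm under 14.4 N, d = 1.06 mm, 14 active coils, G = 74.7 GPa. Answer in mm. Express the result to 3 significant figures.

Required rate k = F/δ = 14.4/36.7 = 0.39237 N/mm
D = (Gd⁴/(8N_a·k))^(1/3) = (74.7×10³·1.06⁴/(8·14·0.39237))^(1/3)
  = (2146)^(1/3) = 12.8986 mm

12.9 mm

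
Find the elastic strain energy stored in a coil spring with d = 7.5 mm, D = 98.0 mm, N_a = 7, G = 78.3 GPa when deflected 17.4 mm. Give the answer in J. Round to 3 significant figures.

k = Gd⁴/(8D³N_a) = (78.3×10³)(7.5⁴)/(8·98.0³·7) = 4.7005 N/mm
U = ½kδ² = 0.5 × 4.7005 × 17.4² = 711.56 N·mm = 0.71156 J

0.712 J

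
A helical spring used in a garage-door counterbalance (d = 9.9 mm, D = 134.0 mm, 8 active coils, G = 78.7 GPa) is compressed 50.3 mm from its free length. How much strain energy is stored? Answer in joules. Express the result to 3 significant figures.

k = Gd⁴/(8D³N_a) = (78.7×10³)(9.9⁴)/(8·134.0³·8) = 4.9093 N/mm
U = ½kδ² = 0.5 × 4.9093 × 50.3² = 6210.5 N·mm = 6.2105 J

6.21 J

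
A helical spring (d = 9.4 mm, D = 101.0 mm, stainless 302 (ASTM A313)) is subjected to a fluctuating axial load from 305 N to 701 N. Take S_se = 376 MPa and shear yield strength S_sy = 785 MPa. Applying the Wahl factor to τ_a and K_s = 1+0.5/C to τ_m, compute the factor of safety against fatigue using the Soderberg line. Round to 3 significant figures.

C = D/d = 101.0/9.4 = 10.7447; K_W = (4C−1)/(4C−4)+0.615/C = 1.1342; K_s = 1+0.5/C = 1.0465
F_a = (F_max−F_min)/2 = 198 N; F_m = (F_max+F_min)/2 = 503 N
τ_a = K_W·8F_aD/(πd³) = 1.1342 × 61.312 = 69.54 MPa
τ_m = K_s·8F_mD/(πd³) = 1.0465 × 155.76 = 163 MPa
Soderberg: 1/n_f = τ_a/S_se + τ_m/S_sy = 69.54/376 + 163/785 = 0.18495 + 0.20765 = 0.3926
n_f = 1/0.3926 = 2.547

2.55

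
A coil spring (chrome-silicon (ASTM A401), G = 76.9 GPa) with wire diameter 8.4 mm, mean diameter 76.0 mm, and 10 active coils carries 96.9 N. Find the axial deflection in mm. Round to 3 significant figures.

k = Gd⁴/(8D³N_a) = (76.9×10³)(8.4⁴)/(8·76.0³·10) = 10.902 N/mm
δ = F/k = 96.9 / 10.902 = 8.8881 mm

8.89 mm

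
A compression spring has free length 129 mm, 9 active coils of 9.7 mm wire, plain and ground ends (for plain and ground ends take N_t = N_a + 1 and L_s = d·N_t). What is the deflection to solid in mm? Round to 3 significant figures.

N_t = 10; L_s = 9.7·10 = 97 mm
δ_solid = L₀ − L_s = 129 − 97 = 32 mm

32.0 mm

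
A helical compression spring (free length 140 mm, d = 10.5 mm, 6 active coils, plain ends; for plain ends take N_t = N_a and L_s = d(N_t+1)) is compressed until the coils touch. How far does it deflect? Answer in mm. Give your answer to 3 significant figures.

66.5 mm

N_t = 6; L_s = 10.5·7 = 73.5 mm
δ_solid = L₀ − L_s = 140 − 73.5 = 66.5 mm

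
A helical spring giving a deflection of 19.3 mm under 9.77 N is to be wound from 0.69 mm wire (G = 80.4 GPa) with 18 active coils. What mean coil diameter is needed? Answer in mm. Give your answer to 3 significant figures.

Required rate k = F/δ = 9.77/19.3 = 0.50622 N/mm
D = (Gd⁴/(8N_a·k))^(1/3) = (80.4×10³·0.69⁴/(8·18·0.50622))^(1/3)
  = (250.007)^(1/3) = 6.2997 mm

6.30 mm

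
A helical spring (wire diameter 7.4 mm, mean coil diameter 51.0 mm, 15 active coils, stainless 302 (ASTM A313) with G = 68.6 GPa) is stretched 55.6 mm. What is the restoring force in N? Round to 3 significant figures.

719 N

k = Gd⁴/(8D³N_a) = (68.6×10³)(7.4⁴)/(8·51.0³·15) = 12.923 N/mm
F = k·δ = 12.923 × 55.6 = 718.51 N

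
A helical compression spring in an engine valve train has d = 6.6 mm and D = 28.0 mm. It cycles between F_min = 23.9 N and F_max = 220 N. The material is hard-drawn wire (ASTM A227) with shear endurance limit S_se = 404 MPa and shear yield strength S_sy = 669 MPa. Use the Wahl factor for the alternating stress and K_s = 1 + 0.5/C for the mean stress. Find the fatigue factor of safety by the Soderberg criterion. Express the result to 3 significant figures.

C = D/d = 28.0/6.6 = 4.2424; K_W = (4C−1)/(4C−4)+0.615/C = 1.3763; K_s = 1+0.5/C = 1.1179
F_a = (F_max−F_min)/2 = 98.05 N; F_m = (F_max+F_min)/2 = 121.95 N
τ_a = K_W·8F_aD/(πd³) = 1.3763 × 24.317 = 33.467 MPa
τ_m = K_s·8F_mD/(πd³) = 1.1179 × 30.245 = 33.809 MPa
Soderberg: 1/n_f = τ_a/S_se + τ_m/S_sy = 33.467/404 + 33.809/669 = 0.08284 + 0.05054 = 0.13338
n_f = 1/0.13338 = 7.498

7.50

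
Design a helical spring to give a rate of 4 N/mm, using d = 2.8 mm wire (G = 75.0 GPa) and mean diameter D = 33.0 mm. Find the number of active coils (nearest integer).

4

N_a = Gd⁴/(8D³k) = (75.0×10³ × 2.8⁴)/(8 × 33.0³ × 4)
    = 4.60992e+06 / 1.14998e+06 = 4.009 → 4 coils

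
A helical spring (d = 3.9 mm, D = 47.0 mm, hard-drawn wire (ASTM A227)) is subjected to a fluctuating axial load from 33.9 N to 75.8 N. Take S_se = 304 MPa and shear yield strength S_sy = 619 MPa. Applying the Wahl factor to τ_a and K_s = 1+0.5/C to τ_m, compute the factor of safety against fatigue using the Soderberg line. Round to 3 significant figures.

C = D/d = 47.0/3.9 = 12.0513; K_W = (4C−1)/(4C−4)+0.615/C = 1.1189; K_s = 1+0.5/C = 1.0415
F_a = (F_max−F_min)/2 = 20.95 N; F_m = (F_max+F_min)/2 = 54.85 N
τ_a = K_W·8F_aD/(πd³) = 1.1189 × 42.27 = 47.295 MPa
τ_m = K_s·8F_mD/(πd³) = 1.0415 × 110.67 = 115.26 MPa
Soderberg: 1/n_f = τ_a/S_se + τ_m/S_sy = 47.295/304 + 115.26/619 = 0.15558 + 0.18620 = 0.34178
n_f = 1/0.34178 = 2.926

2.93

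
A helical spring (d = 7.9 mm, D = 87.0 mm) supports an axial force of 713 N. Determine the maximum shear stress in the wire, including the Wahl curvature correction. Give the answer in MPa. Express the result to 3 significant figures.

362 MPa

Spring index C = D/d = 87.0/7.9 = 11.0127
K_W = (4C−1)/(4C−4) + 0.615/C = 43.051/40.051 + 0.0558 = 1.1308
τ₀ = 8FD/(πd³) = 8·713·87.0/(π·7.9³) = 496248/1548.9 = 320.38 MPa
τ_max = K·τ₀ = 1.1308 × 320.38 = 362.27 MPa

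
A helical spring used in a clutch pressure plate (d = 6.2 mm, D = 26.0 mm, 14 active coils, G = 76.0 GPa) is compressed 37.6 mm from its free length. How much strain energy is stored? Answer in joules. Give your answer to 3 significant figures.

k = Gd⁴/(8D³N_a) = (76.0×10³)(6.2⁴)/(8·26.0³·14) = 57.048 N/mm
U = ½kδ² = 0.5 × 57.048 × 37.6² = 40326 N·mm = 40.326 J

40.3 J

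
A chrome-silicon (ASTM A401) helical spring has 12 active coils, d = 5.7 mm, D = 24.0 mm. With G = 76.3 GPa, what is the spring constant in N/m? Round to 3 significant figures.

60700 N/m

k = Gd⁴/(8D³N_a) = (76.3×10³ × 5.7⁴) / (8 × 24.0³ × 12)
  = 8.05423e+07 / 1.3271e+06 = 60.69 N/mm = 60690 N/m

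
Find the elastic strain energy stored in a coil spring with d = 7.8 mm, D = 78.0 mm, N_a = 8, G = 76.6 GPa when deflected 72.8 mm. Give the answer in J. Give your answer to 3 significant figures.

k = Gd⁴/(8D³N_a) = (76.6×10³)(7.8⁴)/(8·78.0³·8) = 9.3356 N/mm
U = ½kδ² = 0.5 × 9.3356 × 72.8² = 24739 N·mm = 24.739 J

24.7 J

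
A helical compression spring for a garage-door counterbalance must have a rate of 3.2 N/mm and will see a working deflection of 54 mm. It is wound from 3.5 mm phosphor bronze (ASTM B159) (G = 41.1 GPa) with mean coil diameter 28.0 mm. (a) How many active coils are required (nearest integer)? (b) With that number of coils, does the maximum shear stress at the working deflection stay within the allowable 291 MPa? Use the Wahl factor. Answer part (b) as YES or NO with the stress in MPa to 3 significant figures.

(a) 11 coils; (b) NO, τ_max = 339 MPa

N_a = Gd⁴/(8D³k) = (41.1×10³)(3.5⁴)/(8·28.0³·3.2) = 10.97 → N_a = 11
Actual rate k = Gd⁴/(8D³·11) = 3.1927 N/mm
Working load F = kδ = 3.1927·54 = 172.41 N
C = 28.0/3.5 = 8.0000; K_W = (4C−1)/(4C−4)+0.615/C = 1.1840
τ_max = K_W·8FD/(πd³) = 1.1840·286.71 = 339.47 MPa
τ_max > 291 MPa → exceeds allowable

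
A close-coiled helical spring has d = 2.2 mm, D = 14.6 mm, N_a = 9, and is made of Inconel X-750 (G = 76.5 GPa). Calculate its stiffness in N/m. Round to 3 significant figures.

8000 N/m

k = Gd⁴/(8D³N_a) = (76.5×10³ × 2.2⁴) / (8 × 14.6³ × 9)
  = 1.79206e+06 / 224074 = 7.9976 N/mm = 7997.6 N/m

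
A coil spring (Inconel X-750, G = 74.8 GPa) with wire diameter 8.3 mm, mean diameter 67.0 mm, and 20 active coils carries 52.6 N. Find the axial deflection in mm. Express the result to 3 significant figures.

k = Gd⁴/(8D³N_a) = (74.8×10³)(8.3⁴)/(8·67.0³·20) = 7.3768 N/mm
δ = F/k = 52.6 / 7.3768 = 7.1304 mm

7.13 mm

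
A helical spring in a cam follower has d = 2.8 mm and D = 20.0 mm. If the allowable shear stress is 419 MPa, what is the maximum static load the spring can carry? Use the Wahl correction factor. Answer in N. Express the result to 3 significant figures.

149 N

C = D/d = 20.0/2.8 = 7.1429
K_W = (4C−1)/(4C−4) + 0.615/C = 27.571/24.571 + 0.0861 = 1.2082
τ_max = K·8FD/(πd³) → F_max = τ_allow·πd³/(8DK)
F_max = 419·π·2.8³/(8·20.0·1.2082) = 28896/193.31 = 149.48 N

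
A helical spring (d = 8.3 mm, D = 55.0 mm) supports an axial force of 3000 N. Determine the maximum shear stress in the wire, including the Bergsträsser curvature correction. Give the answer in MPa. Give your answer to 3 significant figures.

891 MPa

Spring index C = D/d = 55.0/8.3 = 6.6265
K_B = (4C+2)/(4C−3) = 28.506/23.506 = 1.2127
τ₀ = 8FD/(πd³) = 8·3000·55.0/(π·8.3³) = 1.32e+06/1796.3 = 734.83 MPa
τ_max = K·τ₀ = 1.2127 × 734.83 = 891.14 MPa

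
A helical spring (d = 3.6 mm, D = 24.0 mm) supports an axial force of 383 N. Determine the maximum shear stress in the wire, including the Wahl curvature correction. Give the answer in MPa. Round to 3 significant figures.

Spring index C = D/d = 24.0/3.6 = 6.6667
K_W = (4C−1)/(4C−4) + 0.615/C = 25.667/22.667 + 0.0923 = 1.2246
τ₀ = 8FD/(πd³) = 8·383·24.0/(π·3.6³) = 73536/146.57 = 501.7 MPa
τ_max = K·τ₀ = 1.2246 × 501.7 = 614.38 MPa

614 MPa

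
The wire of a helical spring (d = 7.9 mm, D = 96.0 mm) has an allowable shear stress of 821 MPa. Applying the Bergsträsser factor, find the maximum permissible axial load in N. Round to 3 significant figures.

C = D/d = 96.0/7.9 = 12.1519
K_B = (4C+2)/(4C−3) = 50.608/45.608 = 1.1096
τ_max = K·8FD/(πd³) → F_max = τ_allow·πd³/(8DK)
F_max = 821·π·7.9³/(8·96.0·1.1096) = 1.2717e+06/852.2 = 1492.2 N

1490 N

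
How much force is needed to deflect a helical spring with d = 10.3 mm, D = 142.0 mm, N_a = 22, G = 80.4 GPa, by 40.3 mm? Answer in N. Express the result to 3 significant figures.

k = Gd⁴/(8D³N_a) = (80.4×10³)(10.3⁴)/(8·142.0³·22) = 1.7957 N/mm
F = k·δ = 1.7957 × 40.3 = 72.366 N

72.4 N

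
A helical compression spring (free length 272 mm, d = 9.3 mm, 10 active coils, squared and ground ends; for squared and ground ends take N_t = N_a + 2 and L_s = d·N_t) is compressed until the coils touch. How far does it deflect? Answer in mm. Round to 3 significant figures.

N_t = 12; L_s = 9.3·12 = 111.6 mm
δ_solid = L₀ − L_s = 272 − 111.6 = 160.4 mm

160 mm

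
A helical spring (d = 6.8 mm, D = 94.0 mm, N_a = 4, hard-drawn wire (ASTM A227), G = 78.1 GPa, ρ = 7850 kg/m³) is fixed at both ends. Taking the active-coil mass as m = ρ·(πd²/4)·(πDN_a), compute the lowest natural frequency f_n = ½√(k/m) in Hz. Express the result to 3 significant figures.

68.3 Hz

k = Gd⁴/(8D³N_a) = (78.1×10³)(6.8⁴)/(8·94.0³·4) = 6.2828 N/mm = 6282.8 N/m
Wire length L = πDN_a = π·94.0·4 = 1181.2 mm
m = ρ·(πd²/4)·L = 7850 × 36.317×10⁻⁶ m² × 1.1812 m = 0.33676 kg
f_n = ½√(k/m) = 0.5·√(6282.8/0.33676) = 0.5·√(18657) = 68.295 Hz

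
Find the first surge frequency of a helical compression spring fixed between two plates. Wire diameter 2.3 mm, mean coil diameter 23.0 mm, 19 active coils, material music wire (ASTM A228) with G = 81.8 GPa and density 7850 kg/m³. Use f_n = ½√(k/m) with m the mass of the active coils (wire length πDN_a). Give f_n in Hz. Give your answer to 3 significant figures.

k = Gd⁴/(8D³N_a) = (81.8×10³)(2.3⁴)/(8·23.0³·19) = 1.2378 N/mm = 1237.8 N/m
Wire length L = πDN_a = π·23.0·19 = 1372.9 mm
m = ρ·(πd²/4)·L = 7850 × 4.1548×10⁻⁶ m² × 1.3729 m = 0.044776 kg
f_n = ½√(k/m) = 0.5·√(1237.8/0.044776) = 0.5·√(27643) = 83.131 Hz

83.1 Hz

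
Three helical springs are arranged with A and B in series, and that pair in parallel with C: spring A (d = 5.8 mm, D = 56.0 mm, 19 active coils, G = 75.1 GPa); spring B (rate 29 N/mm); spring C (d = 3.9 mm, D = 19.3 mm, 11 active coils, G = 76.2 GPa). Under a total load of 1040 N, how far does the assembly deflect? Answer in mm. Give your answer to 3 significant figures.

33.8 mm

k_A = Gd⁴/(8D³N_a) = (75.1×10³)(5.8⁴)/(8·56.0³·19) = 3.1838 N/mm
k_C = Gd⁴/(8D³N_a) = (76.2×10³)(3.9⁴)/(8·19.3³·11) = 27.865 N/mm
Springs A,B series: k_AB = 1/(1/3.1838+1/29) = 2.8688 N/mm; parallel with C: k_eq = 2.8688+27.865 = 30.734 N/mm
δ = F/k_eq = 1040/30.734 = 33.839 mm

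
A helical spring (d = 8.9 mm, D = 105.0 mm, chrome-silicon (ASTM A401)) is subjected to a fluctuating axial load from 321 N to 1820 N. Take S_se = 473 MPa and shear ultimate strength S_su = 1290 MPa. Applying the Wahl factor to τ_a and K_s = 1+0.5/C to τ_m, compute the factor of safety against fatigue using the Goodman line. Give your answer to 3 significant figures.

0.998

C = D/d = 105.0/8.9 = 11.7978; K_W = (4C−1)/(4C−4)+0.615/C = 1.1216; K_s = 1+0.5/C = 1.0424
F_a = (F_max−F_min)/2 = 749.5 N; F_m = (F_max+F_min)/2 = 1070.5 N
τ_a = K_W·8F_aD/(πd³) = 1.1216 × 284.27 = 318.83 MPa
τ_m = K_s·8F_mD/(πd³) = 1.0424 × 406.02 = 423.23 MPa
Goodman: 1/n_f = τ_a/S_se + τ_m/S_su = 318.83/473 + 423.23/1290 = 0.67407 + 0.32808 = 1.0021
n_f = 1/1.0021 = 0.9979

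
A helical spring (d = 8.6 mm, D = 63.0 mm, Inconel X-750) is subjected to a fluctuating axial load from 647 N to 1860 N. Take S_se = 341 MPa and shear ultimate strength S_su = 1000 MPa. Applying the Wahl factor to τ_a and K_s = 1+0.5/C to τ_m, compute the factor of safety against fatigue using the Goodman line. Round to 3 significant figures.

C = D/d = 63.0/8.6 = 7.3256; K_W = (4C−1)/(4C−4)+0.615/C = 1.2025; K_s = 1+0.5/C = 1.0683
F_a = (F_max−F_min)/2 = 606.5 N; F_m = (F_max+F_min)/2 = 1253.5 N
τ_a = K_W·8F_aD/(πd³) = 1.2025 × 152.97 = 183.95 MPa
τ_m = K_s·8F_mD/(πd³) = 1.0683 × 316.16 = 337.74 MPa
Goodman: 1/n_f = τ_a/S_se + τ_m/S_su = 183.95/341 + 337.74/1000 = 0.53945 + 0.33774 = 0.87719
n_f = 1/0.87719 = 1.14

1.14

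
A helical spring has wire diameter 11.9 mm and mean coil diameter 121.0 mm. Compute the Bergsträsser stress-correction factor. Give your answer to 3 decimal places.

C = D/d = 121.0/11.9 = 10.1681
K_B = (4C+2)/(4C−3) = 42.672/37.672 = 1.1327

1.133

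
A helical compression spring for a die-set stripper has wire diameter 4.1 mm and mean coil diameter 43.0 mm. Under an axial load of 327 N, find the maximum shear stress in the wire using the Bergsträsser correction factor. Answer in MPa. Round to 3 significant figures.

Spring index C = D/d = 43.0/4.1 = 10.4878
K_B = (4C+2)/(4C−3) = 43.951/38.951 = 1.1284
τ₀ = 8FD/(πd³) = 8·327·43.0/(π·4.1³) = 112488/216.52 = 519.52 MPa
τ_max = K·τ₀ = 1.1284 × 519.52 = 586.21 MPa

586 MPa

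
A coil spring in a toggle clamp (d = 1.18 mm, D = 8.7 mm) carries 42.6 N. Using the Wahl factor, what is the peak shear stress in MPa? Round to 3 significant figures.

690 MPa

Spring index C = D/d = 8.7/1.18 = 7.3729
K_W = (4C−1)/(4C−4) + 0.615/C = 28.492/25.492 + 0.0834 = 1.2011
τ₀ = 8FD/(πd³) = 8·42.6·8.7/(π·1.18³) = 2964.96/5.1617 = 574.41 MPa
τ_max = K·τ₀ = 1.2011 × 574.41 = 689.93 MPa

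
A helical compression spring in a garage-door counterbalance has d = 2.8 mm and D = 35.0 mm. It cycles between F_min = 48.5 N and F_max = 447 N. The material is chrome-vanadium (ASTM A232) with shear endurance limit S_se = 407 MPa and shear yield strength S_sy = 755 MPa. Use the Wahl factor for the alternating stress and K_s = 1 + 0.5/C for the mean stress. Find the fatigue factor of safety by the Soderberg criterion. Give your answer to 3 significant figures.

0.278

C = D/d = 35.0/2.8 = 12.5000; K_W = (4C−1)/(4C−4)+0.615/C = 1.1144; K_s = 1+0.5/C = 1.0400
F_a = (F_max−F_min)/2 = 199.25 N; F_m = (F_max+F_min)/2 = 247.75 N
τ_a = K_W·8F_aD/(πd³) = 1.1144 × 808.97 = 901.53 MPa
τ_m = K_s·8F_mD/(πd³) = 1.0400 × 1005.9 = 1046.1 MPa
Soderberg: 1/n_f = τ_a/S_se + τ_m/S_sy = 901.53/407 + 1046.1/755 = 2.21506 + 1.38559 = 3.6006
n_f = 1/3.6006 = 0.2777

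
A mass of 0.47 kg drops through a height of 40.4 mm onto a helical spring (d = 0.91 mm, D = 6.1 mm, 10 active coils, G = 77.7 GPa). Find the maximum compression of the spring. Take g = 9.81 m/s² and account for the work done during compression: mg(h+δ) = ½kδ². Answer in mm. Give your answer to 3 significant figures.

12.9 mm

k = Gd⁴/(8D³N_a) = (77.7×10³)(0.91⁴)/(8·6.1³·10) = 2.9343 N/mm
W = mg = 0.47 × 9.81 = 4.6107 N
½kδ² − Wδ − Wh = 0 → δ = (W + √(W² + 2kWh))/k
δ = (4.6107 + √(21.259 + 1093.16))/2.9343 = (4.6107 + 33.383)/2.9343 = 12.948 mm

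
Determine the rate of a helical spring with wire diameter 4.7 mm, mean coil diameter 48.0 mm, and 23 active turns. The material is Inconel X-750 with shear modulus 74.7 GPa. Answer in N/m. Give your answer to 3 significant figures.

1790 N/m

k = Gd⁴/(8D³N_a) = (74.7×10³ × 4.7⁴) / (8 × 48.0³ × 23)
  = 3.64512e+07 / 2.03489e+07 = 1.7913 N/mm = 1791.3 N/m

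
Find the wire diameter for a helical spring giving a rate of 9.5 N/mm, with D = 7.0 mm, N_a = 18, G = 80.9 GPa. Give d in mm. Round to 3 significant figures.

1.55 mm

d = (8D³N_a·k / G)^(1/4) = (8·7.0³·18·9.5 / (80.9×10³))^0.25
  = (5.8)^0.25 = 1.5519 mm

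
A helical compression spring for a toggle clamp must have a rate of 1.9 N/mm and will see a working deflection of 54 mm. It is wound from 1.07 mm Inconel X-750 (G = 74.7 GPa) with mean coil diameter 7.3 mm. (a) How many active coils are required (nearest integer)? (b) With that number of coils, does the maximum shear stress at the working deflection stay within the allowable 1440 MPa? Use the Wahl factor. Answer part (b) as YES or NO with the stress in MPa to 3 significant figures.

N_a = Gd⁴/(8D³k) = (74.7×10³)(1.07⁴)/(8·7.3³·1.9) = 16.56 → N_a = 17
Actual rate k = Gd⁴/(8D³·17) = 1.8508 N/mm
Working load F = kδ = 1.8508·54 = 99.941 N
C = 7.3/1.07 = 6.8224; K_W = (4C−1)/(4C−4)+0.615/C = 1.2190
τ_max = K_W·8FD/(πd³) = 1.2190·1516.5 = 1848.6 MPa
τ_max > 1440 MPa → exceeds allowable

(a) 17 coils; (b) NO, τ_max = 1850 MPa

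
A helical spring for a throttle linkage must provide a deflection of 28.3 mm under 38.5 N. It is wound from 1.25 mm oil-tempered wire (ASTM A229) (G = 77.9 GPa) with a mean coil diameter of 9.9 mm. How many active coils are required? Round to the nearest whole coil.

Required rate k = F/δ = 38.5/28.3 = 1.3604 N/mm
N_a = Gd⁴/(8D³k) = (77.9×10³ × 1.25⁴)/(8 × 9.9³ × 1.3604)
    = 190186 / 10560.1 = 18.01 → 18 coils

18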